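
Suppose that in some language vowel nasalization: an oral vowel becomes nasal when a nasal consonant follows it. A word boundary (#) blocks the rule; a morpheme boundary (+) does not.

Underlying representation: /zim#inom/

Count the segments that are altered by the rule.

/i/ before nasal /m/ → [ĩ]
/i/ before nasal /n/ → [ĩ]
/o/ before nasal /m/ → [õ]
3 segments change.

3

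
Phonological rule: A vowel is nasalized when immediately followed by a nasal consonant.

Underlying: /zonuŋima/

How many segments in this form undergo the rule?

/o/ before nasal /n/ → [õ]
/u/ before nasal /ŋ/ → [ũ]
/i/ before nasal /m/ → [ĩ]
3 segments change.

3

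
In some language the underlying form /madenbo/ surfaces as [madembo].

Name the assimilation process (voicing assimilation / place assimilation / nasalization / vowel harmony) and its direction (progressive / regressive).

/n/→[m].
Each target copies a feature from the following segment, so the direction is regressive.

place assimilation, regressive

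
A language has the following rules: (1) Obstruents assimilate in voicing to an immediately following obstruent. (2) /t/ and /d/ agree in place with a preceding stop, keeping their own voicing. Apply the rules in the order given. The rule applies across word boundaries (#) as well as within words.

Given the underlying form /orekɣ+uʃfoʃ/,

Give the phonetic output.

Rule 1: /k/ before /ɣ/ (voiced) → [g]
After rule 1: oregɣ+uʃfoʃ
Rule 2: no segment meets the rule's conditions; no change.

[oregɣ+uʃfoʃ]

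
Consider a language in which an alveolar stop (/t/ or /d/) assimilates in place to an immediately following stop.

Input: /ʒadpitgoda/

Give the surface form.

[ʒabpikgoda]

/d/ before /p/ (labial) → [b]
/t/ before /g/ (velar) → [k]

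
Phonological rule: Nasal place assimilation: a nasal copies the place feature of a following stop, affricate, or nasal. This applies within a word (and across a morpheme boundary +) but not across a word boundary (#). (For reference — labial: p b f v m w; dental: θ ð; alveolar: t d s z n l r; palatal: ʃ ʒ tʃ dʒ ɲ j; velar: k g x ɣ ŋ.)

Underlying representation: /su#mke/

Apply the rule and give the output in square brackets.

/m/ before /k/ (velar) → [ŋ]

[su#ŋke]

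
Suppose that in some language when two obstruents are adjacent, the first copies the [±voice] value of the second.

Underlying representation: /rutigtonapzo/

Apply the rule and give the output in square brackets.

[rutiktonabzo]

/g/ before /t/ (voiceless) → [k]
/p/ before /z/ (voiced) → [b]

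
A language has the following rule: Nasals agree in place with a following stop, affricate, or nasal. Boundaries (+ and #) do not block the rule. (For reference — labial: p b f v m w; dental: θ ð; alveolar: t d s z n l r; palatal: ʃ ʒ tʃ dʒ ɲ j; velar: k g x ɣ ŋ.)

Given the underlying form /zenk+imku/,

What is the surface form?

[zeŋk+iŋku]

/n/ before /k/ (velar) → [ŋ]
/m/ before /k/ (velar) → [ŋ]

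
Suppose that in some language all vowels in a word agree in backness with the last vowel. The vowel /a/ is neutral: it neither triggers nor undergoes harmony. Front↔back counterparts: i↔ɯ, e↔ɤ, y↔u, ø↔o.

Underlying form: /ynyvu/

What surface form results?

[unuvu]

/y/ harmonizes with /u/ ([+back]) → [u]
/y/ harmonizes with /u/ ([+back]) → [u]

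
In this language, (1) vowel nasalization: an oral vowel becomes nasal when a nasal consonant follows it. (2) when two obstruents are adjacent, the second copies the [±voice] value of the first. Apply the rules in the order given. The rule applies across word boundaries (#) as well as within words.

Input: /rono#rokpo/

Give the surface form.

[rõno#rokpo]

Rule 1: /o/ before nasal /n/ → [õ]
After rule 1: rõno#rokpo
Rule 2: no segment meets the rule's conditions; no change.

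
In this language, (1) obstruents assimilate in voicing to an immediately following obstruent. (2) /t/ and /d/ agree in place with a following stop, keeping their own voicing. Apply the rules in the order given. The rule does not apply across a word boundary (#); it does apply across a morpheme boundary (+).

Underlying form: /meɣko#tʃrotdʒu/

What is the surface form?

Rule 1: /ɣ/ before /k/ (voiceless) → [x]
Rule 1: /t/ before /dʒ/ (voiced) → [d]
After rule 1: mexko#tʃroddʒu
Rule 2: no segment meets the rule's conditions; no change.

[mexko#tʃroddʒu]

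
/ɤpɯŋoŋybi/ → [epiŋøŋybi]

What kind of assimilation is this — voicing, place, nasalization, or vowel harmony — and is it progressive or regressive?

/ɤ/→[e] /ɯ/→[i] /o/→[ø].
Vowels agree with the last vowel, so the harmony is regressive.

vowel harmony, regressive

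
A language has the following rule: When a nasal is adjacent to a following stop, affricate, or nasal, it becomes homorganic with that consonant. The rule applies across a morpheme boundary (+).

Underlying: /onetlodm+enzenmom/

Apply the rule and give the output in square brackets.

[onetlodm+enzemmom]

/n/ before /m/ (labial) → [m]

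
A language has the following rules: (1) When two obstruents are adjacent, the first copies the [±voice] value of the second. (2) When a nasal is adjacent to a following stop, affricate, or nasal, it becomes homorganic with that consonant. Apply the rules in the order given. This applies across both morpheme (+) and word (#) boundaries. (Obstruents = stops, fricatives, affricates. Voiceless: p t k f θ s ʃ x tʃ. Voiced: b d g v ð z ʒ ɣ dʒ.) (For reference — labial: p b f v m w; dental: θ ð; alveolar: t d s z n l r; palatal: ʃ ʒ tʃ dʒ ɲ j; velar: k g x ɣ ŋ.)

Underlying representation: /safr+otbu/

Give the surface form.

[safr+odbu]

Rule 1: /t/ before /b/ (voiced) → [d]
After rule 1: safr+odbu
Rule 2: no segment meets the rule's conditions; no change.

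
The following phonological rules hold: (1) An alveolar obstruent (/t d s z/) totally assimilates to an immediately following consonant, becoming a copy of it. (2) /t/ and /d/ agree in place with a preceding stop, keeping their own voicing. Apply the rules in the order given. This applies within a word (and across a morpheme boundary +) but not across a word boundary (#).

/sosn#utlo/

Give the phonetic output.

[sonn#ullo]

Rule 1: /s/ before /n/ → [n] (total assimilation)
Rule 1: /t/ before /l/ → [l] (total assimilation)
After rule 1: sonn#ullo
Rule 2: no segment meets the rule's conditions; no change.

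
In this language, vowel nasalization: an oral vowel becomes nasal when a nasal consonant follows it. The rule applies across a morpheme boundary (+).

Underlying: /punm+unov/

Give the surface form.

[pũnm+ũnov]

/u/ before nasal /n/ → [ũ]
/u/ before nasal /n/ → [ũ]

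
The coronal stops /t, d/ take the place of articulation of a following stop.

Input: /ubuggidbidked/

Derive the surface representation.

[ubuggibbigked]

/d/ before /b/ (labial) → [b]
/d/ before /k/ (velar) → [g]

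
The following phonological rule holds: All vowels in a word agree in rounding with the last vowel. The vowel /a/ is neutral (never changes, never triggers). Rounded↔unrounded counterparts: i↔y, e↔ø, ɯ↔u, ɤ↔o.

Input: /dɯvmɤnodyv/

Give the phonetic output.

/ɯ/ harmonizes with /y/ ([+round]) → [u]
/ɤ/ harmonizes with /y/ ([+round]) → [o]

[duvmonodyv]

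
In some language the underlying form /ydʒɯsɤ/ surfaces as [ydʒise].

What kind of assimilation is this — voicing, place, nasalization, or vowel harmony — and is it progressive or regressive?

/ɯ/→[i] /ɤ/→[e].
Vowels agree with the first vowel, so the harmony is progressive.

vowel harmony, progressive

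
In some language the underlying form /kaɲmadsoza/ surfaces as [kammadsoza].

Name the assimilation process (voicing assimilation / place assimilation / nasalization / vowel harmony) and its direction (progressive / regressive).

/ɲ/→[m].
Each target copies a feature from the following segment, so the direction is regressive.

place assimilation, regressive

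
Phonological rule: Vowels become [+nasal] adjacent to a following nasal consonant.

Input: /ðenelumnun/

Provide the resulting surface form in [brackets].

/e/ before nasal /n/ → [ẽ]
/u/ before nasal /m/ → [ũ]
/u/ before nasal /n/ → [ũ]

[ðẽnelũmnũn]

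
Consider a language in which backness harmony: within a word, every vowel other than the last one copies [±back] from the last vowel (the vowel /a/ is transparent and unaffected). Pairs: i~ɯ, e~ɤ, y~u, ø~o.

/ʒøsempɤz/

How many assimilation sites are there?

/ø/ harmonizes with /ɤ/ ([+back]) → [o]
/e/ harmonizes with /ɤ/ ([+back]) → [ɤ]
2 segments change.

2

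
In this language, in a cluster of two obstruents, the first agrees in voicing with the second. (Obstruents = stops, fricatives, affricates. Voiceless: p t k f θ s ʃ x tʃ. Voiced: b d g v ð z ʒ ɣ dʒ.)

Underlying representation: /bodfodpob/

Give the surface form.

[botfotpob]

/d/ before /f/ (voiceless) → [t]
/d/ before /p/ (voiceless) → [t]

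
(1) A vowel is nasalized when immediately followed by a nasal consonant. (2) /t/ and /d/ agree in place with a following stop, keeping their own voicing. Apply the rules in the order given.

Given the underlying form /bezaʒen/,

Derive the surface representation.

[bezaʒẽn]

Rule 1: /e/ before nasal /n/ → [ẽ]
After rule 1: bezaʒẽn
Rule 2: no segment meets the rule's conditions; no change.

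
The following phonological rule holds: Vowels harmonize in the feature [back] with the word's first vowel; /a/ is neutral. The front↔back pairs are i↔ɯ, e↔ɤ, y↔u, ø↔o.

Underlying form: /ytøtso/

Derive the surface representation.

[ytøtsø]

/o/ harmonizes with /y/ ([-back]) → [ø]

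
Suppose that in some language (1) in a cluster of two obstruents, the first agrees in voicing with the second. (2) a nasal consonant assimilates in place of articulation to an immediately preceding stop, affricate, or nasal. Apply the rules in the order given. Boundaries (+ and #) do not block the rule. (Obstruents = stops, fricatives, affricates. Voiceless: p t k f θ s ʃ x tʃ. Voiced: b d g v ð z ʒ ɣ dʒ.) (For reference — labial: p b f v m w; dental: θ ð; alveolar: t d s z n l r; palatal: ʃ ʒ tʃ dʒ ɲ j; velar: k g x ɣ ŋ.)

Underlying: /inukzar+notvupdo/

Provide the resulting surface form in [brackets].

[inugzar+nodvubdo]

Rule 1: /k/ before /z/ (voiced) → [g]
Rule 1: /t/ before /v/ (voiced) → [d]
Rule 1: /p/ before /d/ (voiced) → [b]
After rule 1: inugzar+nodvubdo
Rule 2: no segment meets the rule's conditions; no change.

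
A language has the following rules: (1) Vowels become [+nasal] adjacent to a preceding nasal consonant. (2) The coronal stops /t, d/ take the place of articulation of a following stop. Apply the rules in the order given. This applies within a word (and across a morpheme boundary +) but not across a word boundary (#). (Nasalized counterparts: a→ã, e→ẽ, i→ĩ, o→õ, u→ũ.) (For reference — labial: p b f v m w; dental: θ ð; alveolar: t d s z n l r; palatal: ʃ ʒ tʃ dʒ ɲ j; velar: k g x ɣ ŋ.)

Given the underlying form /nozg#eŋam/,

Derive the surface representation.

Rule 1: /o/ after nasal /n/ → [õ]
Rule 1: /a/ after nasal /ŋ/ → [ã]
After rule 1: nõzg#eŋãm
Rule 2: no segment meets the rule's conditions; no change.

[nõzg#eŋãm]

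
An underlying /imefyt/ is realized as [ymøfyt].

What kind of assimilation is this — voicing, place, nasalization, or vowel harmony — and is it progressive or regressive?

/i/→[y] /e/→[ø].
Vowels agree with the last vowel, so the harmony is regressive.

vowel harmony, regressive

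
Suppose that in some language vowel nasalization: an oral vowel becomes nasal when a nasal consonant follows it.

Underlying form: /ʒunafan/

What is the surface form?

/u/ before nasal /n/ → [ũ]
/a/ before nasal /n/ → [ã]

[ʒũnafãn]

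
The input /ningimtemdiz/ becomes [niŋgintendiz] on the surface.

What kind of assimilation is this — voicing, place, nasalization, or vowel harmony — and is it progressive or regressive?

/n/→[ŋ] /m/→[n] /m/→[n].
Each target copies a feature from the following segment, so the direction is regressive.

place assimilation, regressive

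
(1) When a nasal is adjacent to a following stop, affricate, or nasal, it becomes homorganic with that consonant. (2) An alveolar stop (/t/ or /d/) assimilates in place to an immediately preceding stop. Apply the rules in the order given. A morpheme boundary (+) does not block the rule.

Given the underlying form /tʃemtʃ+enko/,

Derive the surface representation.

[tʃeɲtʃ+eŋko]

Rule 1: /m/ before /tʃ/ (palatal) → [ɲ]
Rule 1: /n/ before /k/ (velar) → [ŋ]
After rule 1: tʃeɲtʃ+eŋko
Rule 2: no segment meets the rule's conditions; no change.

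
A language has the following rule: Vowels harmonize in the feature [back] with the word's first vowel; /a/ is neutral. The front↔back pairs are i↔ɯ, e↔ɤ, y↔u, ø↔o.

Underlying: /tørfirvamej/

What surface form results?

[tørfirvamej]

no segment meets the rule's conditions; no change.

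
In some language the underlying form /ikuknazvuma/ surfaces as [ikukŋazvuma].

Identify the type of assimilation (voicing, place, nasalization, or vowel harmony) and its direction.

/n/→[ŋ].
Each target copies a feature from the preceding segment, so the direction is progressive.

place assimilation, progressive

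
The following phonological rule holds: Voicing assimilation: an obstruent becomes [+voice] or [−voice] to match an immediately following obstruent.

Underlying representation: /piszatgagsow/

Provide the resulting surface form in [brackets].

/s/ before /z/ (voiced) → [z]
/t/ before /g/ (voiced) → [d]
/g/ before /s/ (voiceless) → [k]

[pizzadgaksow]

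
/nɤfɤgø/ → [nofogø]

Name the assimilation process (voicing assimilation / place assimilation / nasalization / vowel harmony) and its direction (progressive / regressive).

/ɤ/→[o] /ɤ/→[o].
Vowels agree with the last vowel, so the harmony is regressive.

vowel harmony, regressive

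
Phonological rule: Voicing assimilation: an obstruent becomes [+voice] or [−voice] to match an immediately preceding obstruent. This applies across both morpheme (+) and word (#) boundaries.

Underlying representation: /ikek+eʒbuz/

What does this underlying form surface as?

[ikek+eʒbuz]

no segment meets the rule's conditions; no change.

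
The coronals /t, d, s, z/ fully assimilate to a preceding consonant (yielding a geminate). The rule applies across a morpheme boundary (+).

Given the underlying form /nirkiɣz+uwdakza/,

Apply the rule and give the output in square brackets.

[nirkiɣɣ+uwwakka]

/z/ after /ɣ/ → [ɣ] (total assimilation)
/d/ after /w/ → [w] (total assimilation)
/z/ after /k/ → [k] (total assimilation)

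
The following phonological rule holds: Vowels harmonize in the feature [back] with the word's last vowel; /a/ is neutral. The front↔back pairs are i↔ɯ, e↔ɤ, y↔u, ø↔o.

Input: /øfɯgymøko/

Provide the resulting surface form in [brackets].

[ofɯgumoko]

/ø/ harmonizes with /o/ ([+back]) → [o]
/y/ harmonizes with /o/ ([+back]) → [u]
/ø/ harmonizes with /o/ ([+back]) → [o]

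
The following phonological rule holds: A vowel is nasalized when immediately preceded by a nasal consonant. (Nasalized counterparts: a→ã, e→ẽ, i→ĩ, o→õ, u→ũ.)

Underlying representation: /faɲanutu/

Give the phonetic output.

[faɲãnũtu]

/a/ after nasal /ɲ/ → [ã]
/u/ after nasal /n/ → [ũ]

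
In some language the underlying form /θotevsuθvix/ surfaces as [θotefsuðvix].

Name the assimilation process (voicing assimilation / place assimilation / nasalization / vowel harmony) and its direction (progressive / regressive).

voicing assimilation, regressive

/v/→[f] /θ/→[ð].
Each target copies a feature from the following segment, so the direction is regressive.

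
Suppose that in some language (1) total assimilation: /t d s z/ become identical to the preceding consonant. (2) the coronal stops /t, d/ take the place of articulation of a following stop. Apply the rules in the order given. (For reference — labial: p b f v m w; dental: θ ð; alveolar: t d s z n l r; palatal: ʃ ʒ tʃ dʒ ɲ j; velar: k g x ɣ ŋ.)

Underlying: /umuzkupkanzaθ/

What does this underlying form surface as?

[umuzkupkannaθ]

Rule 1: /z/ after /n/ → [n] (total assimilation)
After rule 1: umuzkupkannaθ
Rule 2: no segment meets the rule's conditions; no change.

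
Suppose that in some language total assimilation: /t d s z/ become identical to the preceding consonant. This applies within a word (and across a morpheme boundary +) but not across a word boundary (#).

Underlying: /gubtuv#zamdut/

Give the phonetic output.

/t/ after /b/ → [b] (total assimilation)
/d/ after /m/ → [m] (total assimilation)

[gubbuv#zammut]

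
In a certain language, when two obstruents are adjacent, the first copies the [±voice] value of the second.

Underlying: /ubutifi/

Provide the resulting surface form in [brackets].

no segment meets the rule's conditions; no change.

[ubutifi]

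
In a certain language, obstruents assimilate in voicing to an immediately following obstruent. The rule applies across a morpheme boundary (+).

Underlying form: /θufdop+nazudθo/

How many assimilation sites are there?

2

/f/ before /d/ (voiced) → [v]
/d/ before /θ/ (voiceless) → [t]
2 segments change.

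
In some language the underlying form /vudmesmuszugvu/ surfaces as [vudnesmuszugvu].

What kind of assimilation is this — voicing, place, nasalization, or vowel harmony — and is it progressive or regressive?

/m/→[n].
Each target copies a feature from the preceding segment, so the direction is progressive.

place assimilation, progressive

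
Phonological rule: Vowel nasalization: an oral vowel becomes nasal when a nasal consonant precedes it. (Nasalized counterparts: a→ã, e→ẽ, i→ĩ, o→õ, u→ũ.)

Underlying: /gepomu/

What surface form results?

[gepomũ]

/u/ after nasal /m/ → [ũ]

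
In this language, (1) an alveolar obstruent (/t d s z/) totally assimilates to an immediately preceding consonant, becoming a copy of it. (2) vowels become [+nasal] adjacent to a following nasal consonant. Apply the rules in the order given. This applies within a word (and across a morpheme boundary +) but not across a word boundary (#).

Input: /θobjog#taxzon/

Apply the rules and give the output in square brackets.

Rule 1: /z/ after /x/ → [x] (total assimilation)
After rule 1: θobjog#taxxon
Rule 2: /o/ before nasal /n/ → [õ]

[θobjog#taxxõn]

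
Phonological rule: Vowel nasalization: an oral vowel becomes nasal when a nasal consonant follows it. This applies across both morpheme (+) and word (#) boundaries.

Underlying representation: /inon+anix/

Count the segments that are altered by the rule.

3

/i/ before nasal /n/ → [ĩ]
/o/ before nasal /n/ → [õ]
/a/ before nasal /n/ → [ã]
3 segments change.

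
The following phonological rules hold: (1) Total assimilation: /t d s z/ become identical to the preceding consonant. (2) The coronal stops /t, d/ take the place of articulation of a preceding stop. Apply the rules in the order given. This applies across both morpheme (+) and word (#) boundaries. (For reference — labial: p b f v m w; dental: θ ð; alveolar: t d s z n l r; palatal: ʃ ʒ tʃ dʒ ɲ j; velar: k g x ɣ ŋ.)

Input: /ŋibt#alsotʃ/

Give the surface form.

Rule 1: /t/ after /b/ → [b] (total assimilation)
Rule 1: /s/ after /l/ → [l] (total assimilation)
After rule 1: ŋibb#allotʃ
Rule 2: no segment meets the rule's conditions; no change.

[ŋibb#allotʃ]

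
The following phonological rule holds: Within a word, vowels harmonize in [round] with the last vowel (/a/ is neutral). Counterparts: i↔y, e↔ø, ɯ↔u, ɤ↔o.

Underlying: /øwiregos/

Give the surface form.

[øwyrøgos]

/i/ harmonizes with /o/ ([+round]) → [y]
/e/ harmonizes with /o/ ([+round]) → [ø]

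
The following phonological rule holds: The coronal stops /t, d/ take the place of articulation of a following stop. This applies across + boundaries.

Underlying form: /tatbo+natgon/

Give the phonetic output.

/t/ before /b/ (labial) → [p]
/t/ before /g/ (velar) → [k]

[tapbo+nakgon]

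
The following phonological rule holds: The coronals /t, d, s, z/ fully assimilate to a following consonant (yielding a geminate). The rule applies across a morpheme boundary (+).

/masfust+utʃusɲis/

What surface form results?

/s/ before /f/ → [f] (total assimilation)
/s/ before /t/ → [t] (total assimilation)
/s/ before /ɲ/ → [ɲ] (total assimilation)

[maffutt+utʃuɲɲis]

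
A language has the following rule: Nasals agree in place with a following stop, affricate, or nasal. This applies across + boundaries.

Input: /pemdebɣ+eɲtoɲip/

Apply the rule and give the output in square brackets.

[pendebɣ+entoɲip]

/m/ before /d/ (alveolar) → [n]
/ɲ/ before /t/ (alveolar) → [n]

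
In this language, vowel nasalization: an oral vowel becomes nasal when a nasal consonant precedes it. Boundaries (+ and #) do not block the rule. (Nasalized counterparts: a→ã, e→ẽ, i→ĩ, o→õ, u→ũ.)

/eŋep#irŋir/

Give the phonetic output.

/e/ after nasal /ŋ/ → [ẽ]
/i/ after nasal /ŋ/ → [ĩ]

[eŋẽp#irŋĩr]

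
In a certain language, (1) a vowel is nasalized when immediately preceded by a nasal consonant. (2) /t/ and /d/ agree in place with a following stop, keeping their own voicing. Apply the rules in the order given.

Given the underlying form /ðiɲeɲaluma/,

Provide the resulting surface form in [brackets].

[ðiɲẽɲãlumã]

Rule 1: /e/ after nasal /ɲ/ → [ẽ]
Rule 1: /a/ after nasal /ɲ/ → [ã]
Rule 1: /a/ after nasal /m/ → [ã]
After rule 1: ðiɲẽɲãlumã
Rule 2: no segment meets the rule's conditions; no change.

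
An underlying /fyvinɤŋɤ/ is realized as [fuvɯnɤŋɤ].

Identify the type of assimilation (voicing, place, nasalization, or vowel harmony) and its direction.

/y/→[u] /i/→[ɯ].
Vowels agree with the last vowel, so the harmony is regressive.

vowel harmony, regressive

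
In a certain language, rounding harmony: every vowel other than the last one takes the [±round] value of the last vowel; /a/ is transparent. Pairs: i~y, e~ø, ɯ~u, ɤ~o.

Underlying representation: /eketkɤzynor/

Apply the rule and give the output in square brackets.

/e/ harmonizes with /o/ ([+round]) → [ø]
/e/ harmonizes with /o/ ([+round]) → [ø]
/ɤ/ harmonizes with /o/ ([+round]) → [o]

[økøtkozynor]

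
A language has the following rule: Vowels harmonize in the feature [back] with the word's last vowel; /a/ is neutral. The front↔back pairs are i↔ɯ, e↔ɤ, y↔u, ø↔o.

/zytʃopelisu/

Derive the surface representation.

/y/ harmonizes with /u/ ([+back]) → [u]
/e/ harmonizes with /u/ ([+back]) → [ɤ]
/i/ harmonizes with /u/ ([+back]) → [ɯ]

[zutʃopɤlɯsu]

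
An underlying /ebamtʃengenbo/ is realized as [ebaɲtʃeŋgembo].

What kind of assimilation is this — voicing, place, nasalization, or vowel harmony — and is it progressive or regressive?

/m/→[ɲ] /n/→[ŋ] /n/→[m].
Each target copies a feature from the following segment, so the direction is regressive.

place assimilation, regressive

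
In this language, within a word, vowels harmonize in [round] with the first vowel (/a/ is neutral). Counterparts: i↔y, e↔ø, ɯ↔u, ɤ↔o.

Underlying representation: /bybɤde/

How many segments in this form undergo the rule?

2

/ɤ/ harmonizes with /y/ ([+round]) → [o]
/e/ harmonizes with /y/ ([+round]) → [ø]
2 segments change.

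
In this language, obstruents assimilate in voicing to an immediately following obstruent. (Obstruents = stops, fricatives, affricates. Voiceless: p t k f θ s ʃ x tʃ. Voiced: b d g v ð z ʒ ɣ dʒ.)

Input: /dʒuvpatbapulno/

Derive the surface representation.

[dʒufpadbapulno]

/v/ before /p/ (voiceless) → [f]
/t/ before /b/ (voiced) → [d]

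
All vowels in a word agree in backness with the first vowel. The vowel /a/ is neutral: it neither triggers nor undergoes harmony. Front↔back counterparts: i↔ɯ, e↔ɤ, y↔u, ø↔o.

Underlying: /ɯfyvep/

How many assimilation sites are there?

2

/y/ harmonizes with /ɯ/ ([+back]) → [u]
/e/ harmonizes with /ɯ/ ([+back]) → [ɤ]
2 segments change.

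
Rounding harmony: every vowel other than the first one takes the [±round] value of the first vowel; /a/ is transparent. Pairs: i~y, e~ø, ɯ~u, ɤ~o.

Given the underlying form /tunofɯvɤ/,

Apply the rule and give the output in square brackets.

/ɯ/ harmonizes with /u/ ([+round]) → [u]
/ɤ/ harmonizes with /u/ ([+round]) → [o]

[tunofuvo]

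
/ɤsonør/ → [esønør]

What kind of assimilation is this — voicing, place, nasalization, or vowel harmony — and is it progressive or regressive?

/ɤ/→[e] /o/→[ø].
Vowels agree with the last vowel, so the harmony is regressive.

vowel harmony, regressive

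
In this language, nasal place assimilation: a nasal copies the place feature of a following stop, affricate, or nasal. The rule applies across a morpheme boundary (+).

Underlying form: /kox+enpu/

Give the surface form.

[kox+empu]

/n/ before /p/ (labial) → [m]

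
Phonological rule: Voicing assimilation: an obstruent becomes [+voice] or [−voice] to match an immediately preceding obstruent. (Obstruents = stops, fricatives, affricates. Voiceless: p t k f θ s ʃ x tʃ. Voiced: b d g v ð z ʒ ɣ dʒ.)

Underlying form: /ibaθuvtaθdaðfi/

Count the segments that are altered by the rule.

/t/ after /v/ (voiced) → [d]
/d/ after /θ/ (voiceless) → [t]
/f/ after /ð/ (voiced) → [v]
3 segments change.

3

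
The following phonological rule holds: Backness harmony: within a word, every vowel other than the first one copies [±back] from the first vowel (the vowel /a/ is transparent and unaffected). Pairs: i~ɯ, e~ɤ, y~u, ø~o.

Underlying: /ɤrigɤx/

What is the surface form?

/i/ harmonizes with /ɤ/ ([+back]) → [ɯ]

[ɤrɯgɤx]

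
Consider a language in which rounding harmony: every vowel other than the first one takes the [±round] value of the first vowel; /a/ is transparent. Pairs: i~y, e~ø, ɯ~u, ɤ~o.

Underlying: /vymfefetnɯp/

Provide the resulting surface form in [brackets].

[vymføføtnup]

/e/ harmonizes with /y/ ([+round]) → [ø]
/e/ harmonizes with /y/ ([+round]) → [ø]
/ɯ/ harmonizes with /y/ ([+round]) → [u]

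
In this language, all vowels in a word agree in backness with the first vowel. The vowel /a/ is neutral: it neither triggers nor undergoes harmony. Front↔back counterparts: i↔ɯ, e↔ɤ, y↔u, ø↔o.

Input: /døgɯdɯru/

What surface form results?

/ɯ/ harmonizes with /ø/ ([-back]) → [i]
/ɯ/ harmonizes with /ø/ ([-back]) → [i]
/u/ harmonizes with /ø/ ([-back]) → [y]

[døgidiry]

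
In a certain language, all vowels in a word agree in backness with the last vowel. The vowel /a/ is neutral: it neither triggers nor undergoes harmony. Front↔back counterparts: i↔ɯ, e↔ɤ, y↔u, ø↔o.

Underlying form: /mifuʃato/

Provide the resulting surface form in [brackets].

[mɯfuʃato]

/i/ harmonizes with /o/ ([+back]) → [ɯ]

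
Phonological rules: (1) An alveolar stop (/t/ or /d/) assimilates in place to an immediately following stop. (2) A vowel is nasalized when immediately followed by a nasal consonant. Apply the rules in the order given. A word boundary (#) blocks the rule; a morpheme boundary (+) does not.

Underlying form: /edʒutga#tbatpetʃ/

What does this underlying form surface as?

Rule 1: /t/ before /g/ (velar) → [k]
Rule 1: /t/ before /b/ (labial) → [p]
Rule 1: /t/ before /p/ (labial) → [p]
After rule 1: edʒukga#pbappetʃ
Rule 2: no segment meets the rule's conditions; no change.

[edʒukga#pbappetʃ]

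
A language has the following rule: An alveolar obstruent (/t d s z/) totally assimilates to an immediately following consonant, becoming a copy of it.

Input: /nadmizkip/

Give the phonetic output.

[nammikkip]

/d/ before /m/ → [m] (total assimilation)
/z/ before /k/ → [k] (total assimilation)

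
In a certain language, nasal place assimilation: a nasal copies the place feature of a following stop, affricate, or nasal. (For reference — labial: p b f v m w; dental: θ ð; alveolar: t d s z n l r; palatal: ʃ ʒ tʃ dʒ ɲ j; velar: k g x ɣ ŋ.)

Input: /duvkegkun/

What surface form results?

no segment meets the rule's conditions; no change.

[duvkegkun]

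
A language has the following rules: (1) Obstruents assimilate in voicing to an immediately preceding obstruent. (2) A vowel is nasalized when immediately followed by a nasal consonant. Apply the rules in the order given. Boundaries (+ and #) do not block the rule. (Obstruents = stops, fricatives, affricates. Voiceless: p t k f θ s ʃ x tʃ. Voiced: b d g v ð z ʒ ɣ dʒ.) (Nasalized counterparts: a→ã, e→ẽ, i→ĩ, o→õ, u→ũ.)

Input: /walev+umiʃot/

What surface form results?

Rule 1: no segment meets the rule's conditions; no change.
After rule 1: walev+umiʃot
Rule 2: /u/ before nasal /m/ → [ũ]

[walev+ũmiʃot]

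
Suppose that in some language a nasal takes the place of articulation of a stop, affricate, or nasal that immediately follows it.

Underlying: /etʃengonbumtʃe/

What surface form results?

[etʃeŋgombuɲtʃe]

/n/ before /g/ (velar) → [ŋ]
/n/ before /b/ (labial) → [m]
/m/ before /tʃ/ (palatal) → [ɲ]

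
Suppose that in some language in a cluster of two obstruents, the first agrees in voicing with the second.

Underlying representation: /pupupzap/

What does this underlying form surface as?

/p/ before /z/ (voiced) → [b]

[pupubzap]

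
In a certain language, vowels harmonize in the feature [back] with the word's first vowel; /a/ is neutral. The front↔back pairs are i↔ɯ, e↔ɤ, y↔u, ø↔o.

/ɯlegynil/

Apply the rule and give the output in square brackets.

/e/ harmonizes with /ɯ/ ([+back]) → [ɤ]
/y/ harmonizes with /ɯ/ ([+back]) → [u]
/i/ harmonizes with /ɯ/ ([+back]) → [ɯ]

[ɯlɤgunɯl]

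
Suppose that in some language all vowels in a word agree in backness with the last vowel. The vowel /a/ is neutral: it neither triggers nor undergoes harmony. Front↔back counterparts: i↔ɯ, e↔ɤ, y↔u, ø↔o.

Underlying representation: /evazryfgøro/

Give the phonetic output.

[ɤvazrufgoro]

/e/ harmonizes with /o/ ([+back]) → [ɤ]
/y/ harmonizes with /o/ ([+back]) → [u]
/ø/ harmonizes with /o/ ([+back]) → [o]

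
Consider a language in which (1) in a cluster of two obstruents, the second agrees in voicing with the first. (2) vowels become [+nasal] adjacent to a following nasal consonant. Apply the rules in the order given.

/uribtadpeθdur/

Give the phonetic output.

Rule 1: /t/ after /b/ (voiced) → [d]
Rule 1: /p/ after /d/ (voiced) → [b]
Rule 1: /d/ after /θ/ (voiceless) → [t]
After rule 1: uribdadbeθtur
Rule 2: no segment meets the rule's conditions; no change.

[uribdadbeθtur]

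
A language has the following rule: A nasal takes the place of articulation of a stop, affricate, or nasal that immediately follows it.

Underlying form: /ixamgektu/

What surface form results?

[ixaŋgektu]

/m/ before /g/ (velar) → [ŋ]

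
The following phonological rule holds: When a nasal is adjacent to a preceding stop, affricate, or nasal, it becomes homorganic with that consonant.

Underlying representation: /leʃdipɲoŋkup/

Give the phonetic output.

[leʃdipmoŋkup]

/ɲ/ after /p/ (labial) → [m]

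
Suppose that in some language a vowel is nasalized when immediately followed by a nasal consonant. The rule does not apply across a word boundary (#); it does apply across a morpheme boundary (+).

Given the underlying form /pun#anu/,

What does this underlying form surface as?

[pũn#ãnu]

/u/ before nasal /n/ → [ũ]
/a/ before nasal /n/ → [ã]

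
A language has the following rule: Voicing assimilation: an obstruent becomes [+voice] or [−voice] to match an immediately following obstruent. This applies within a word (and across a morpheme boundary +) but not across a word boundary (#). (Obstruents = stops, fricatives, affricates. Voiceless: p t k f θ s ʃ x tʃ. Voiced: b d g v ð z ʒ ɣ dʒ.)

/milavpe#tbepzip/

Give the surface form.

[milafpe#dbebzip]

/v/ before /p/ (voiceless) → [f]
/t/ before /b/ (voiced) → [d]
/p/ before /z/ (voiced) → [b]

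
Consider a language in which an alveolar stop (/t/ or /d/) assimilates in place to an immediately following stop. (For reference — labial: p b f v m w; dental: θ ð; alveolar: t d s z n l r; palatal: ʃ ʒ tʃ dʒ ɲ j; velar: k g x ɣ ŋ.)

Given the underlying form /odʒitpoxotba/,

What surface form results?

/t/ before /p/ (labial) → [p]
/t/ before /b/ (labial) → [p]

[odʒippoxopba]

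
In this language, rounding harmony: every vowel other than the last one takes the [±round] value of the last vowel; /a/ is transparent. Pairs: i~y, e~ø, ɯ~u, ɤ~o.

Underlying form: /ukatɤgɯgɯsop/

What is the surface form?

[ukatogugusop]

/ɤ/ harmonizes with /o/ ([+round]) → [o]
/ɯ/ harmonizes with /o/ ([+round]) → [u]
/ɯ/ harmonizes with /o/ ([+round]) → [u]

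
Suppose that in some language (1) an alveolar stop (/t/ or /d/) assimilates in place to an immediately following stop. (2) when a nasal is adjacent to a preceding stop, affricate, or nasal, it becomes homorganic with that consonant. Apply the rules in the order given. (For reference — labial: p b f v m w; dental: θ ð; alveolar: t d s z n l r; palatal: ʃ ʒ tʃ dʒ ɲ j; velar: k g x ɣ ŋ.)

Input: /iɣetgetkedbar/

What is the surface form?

Rule 1: /t/ before /g/ (velar) → [k]
Rule 1: /t/ before /k/ (velar) → [k]
Rule 1: /d/ before /b/ (labial) → [b]
After rule 1: iɣekgekkebbar
Rule 2: no segment meets the rule's conditions; no change.

[iɣekgekkebbar]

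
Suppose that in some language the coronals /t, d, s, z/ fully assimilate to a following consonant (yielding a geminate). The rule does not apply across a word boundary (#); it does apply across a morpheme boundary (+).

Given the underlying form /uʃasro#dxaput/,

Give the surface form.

[uʃarro#xxaput]

/s/ before /r/ → [r] (total assimilation)
/d/ before /x/ → [x] (total assimilation)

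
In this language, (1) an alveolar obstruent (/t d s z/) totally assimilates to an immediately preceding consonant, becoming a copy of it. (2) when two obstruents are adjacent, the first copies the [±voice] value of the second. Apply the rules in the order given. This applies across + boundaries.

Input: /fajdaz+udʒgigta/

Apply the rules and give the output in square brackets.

[fajjaz+udʒgigga]

Rule 1: /d/ after /j/ → [j] (total assimilation)
Rule 1: /t/ after /g/ → [g] (total assimilation)
After rule 1: fajjaz+udʒgigga
Rule 2: no segment meets the rule's conditions; no change.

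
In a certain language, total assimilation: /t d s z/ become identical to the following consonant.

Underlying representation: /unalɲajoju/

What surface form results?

no segment meets the rule's conditions; no change.

[unalɲajoju]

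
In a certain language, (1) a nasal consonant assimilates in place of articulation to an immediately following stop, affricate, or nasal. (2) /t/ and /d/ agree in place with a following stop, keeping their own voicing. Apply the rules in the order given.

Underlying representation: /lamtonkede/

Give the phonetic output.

[lantoŋkede]

Rule 1: /m/ before /t/ (alveolar) → [n]
Rule 1: /n/ before /k/ (velar) → [ŋ]
After rule 1: lantoŋkede
Rule 2: no segment meets the rule's conditions; no change.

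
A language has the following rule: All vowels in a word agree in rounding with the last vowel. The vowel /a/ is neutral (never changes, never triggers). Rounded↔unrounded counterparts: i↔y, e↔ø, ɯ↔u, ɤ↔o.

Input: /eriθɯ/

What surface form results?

[eriθɯ]

no segment meets the rule's conditions; no change.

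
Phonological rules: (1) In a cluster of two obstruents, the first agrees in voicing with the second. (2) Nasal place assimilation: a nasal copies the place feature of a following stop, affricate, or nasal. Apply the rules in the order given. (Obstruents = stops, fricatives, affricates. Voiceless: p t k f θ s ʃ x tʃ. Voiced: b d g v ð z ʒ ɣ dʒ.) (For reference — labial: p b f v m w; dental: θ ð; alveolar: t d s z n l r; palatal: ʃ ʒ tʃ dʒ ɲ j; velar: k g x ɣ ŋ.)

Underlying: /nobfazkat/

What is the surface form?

[nopfaskat]

Rule 1: /b/ before /f/ (voiceless) → [p]
Rule 1: /z/ before /k/ (voiceless) → [s]
After rule 1: nopfaskat
Rule 2: no segment meets the rule's conditions; no change.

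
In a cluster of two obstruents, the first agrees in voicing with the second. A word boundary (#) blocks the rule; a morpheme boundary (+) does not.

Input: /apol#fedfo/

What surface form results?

[apol#fetfo]

/d/ before /f/ (voiceless) → [t]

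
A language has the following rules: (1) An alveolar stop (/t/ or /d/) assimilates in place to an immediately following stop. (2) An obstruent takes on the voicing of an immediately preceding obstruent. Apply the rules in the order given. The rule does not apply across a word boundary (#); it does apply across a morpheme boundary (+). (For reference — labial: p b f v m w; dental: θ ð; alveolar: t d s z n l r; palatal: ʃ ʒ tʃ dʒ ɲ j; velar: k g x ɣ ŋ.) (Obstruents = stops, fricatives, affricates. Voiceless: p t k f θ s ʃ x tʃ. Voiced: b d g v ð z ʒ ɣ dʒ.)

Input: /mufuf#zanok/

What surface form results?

Rule 1: no segment meets the rule's conditions; no change.
After rule 1: mufuf#zanok
Rule 2: no segment meets the rule's conditions; no change.

[mufuf#zanok]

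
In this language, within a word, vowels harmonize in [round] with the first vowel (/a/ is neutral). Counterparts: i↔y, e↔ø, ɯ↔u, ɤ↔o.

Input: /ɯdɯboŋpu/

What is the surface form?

/o/ harmonizes with /ɯ/ ([-round]) → [ɤ]
/u/ harmonizes with /ɯ/ ([-round]) → [ɯ]

[ɯdɯbɤŋpɯ]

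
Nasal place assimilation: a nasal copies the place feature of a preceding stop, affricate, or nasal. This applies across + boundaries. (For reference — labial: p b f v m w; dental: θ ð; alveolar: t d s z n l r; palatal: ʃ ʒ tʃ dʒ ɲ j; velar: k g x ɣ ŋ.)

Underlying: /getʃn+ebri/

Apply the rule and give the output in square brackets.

[getʃɲ+ebri]

/n/ after /tʃ/ (palatal) → [ɲ]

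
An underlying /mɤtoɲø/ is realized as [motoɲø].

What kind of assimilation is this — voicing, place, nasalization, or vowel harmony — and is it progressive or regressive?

vowel harmony, regressive

/ɤ/→[o].
Vowels agree with the last vowel, so the harmony is regressive.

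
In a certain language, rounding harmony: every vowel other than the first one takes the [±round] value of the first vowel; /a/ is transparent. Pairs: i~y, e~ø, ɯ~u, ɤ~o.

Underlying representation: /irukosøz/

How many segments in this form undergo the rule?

/u/ harmonizes with /i/ ([-round]) → [ɯ]
/o/ harmonizes with /i/ ([-round]) → [ɤ]
/ø/ harmonizes with /i/ ([-round]) → [e]
3 segments change.

3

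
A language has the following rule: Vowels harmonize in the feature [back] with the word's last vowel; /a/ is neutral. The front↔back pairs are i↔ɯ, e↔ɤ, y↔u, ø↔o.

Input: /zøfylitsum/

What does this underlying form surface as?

[zofulɯtsum]

/ø/ harmonizes with /u/ ([+back]) → [o]
/y/ harmonizes with /u/ ([+back]) → [u]
/i/ harmonizes with /u/ ([+back]) → [ɯ]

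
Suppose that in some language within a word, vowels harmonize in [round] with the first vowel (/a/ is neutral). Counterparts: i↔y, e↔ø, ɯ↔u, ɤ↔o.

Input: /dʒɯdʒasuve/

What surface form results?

[dʒɯdʒasɯve]

/u/ harmonizes with /ɯ/ ([-round]) → [ɯ]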